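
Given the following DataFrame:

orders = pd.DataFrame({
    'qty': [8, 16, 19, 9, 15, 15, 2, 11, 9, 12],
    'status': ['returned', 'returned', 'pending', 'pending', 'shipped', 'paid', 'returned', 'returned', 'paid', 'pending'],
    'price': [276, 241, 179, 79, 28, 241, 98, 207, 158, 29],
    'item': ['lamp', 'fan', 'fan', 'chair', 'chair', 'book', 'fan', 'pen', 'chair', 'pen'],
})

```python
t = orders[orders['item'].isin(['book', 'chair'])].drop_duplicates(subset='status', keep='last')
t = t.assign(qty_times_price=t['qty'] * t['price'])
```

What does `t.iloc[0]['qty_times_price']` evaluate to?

711

filter rows where item in ['book', 'chair']:
   qty   status  price   item
3    9  pending     79  chair
4   15  shipped     28  chair
5   15     paid    241   book
8    9     paid    158  chair
drop duplicate status (keep=last):
   qty   status  price   item
3    9  pending     79  chair
4   15  shipped     28  chair
8    9     paid    158  chair
add column qty_times_price = t['qty'] * t['price']:
   qty   status  price   item  qty_times_price
3    9  pending     79  chair              711
4   15  shipped     28  chair              420
8    9     paid    158  chair             1422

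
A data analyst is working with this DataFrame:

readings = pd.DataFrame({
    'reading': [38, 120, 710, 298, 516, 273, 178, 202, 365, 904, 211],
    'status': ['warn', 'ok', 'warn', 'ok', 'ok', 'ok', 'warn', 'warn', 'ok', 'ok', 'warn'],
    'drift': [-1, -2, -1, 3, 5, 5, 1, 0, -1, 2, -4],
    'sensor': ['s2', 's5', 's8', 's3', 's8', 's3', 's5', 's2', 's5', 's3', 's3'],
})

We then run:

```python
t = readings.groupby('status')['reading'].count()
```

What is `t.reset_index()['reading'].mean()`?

5.5

group by status, count of reading:
status
ok      6
warn    5
Name: reading, dtype: int64
reset_index():
  status  reading
0     ok        6
1   warn        5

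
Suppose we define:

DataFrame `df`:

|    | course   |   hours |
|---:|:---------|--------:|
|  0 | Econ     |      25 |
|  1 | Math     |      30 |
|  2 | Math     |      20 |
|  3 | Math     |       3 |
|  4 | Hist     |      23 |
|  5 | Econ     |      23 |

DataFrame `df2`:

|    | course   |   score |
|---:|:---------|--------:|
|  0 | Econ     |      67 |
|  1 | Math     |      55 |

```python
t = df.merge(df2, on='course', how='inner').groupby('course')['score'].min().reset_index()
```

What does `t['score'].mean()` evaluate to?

61.0

merge on 'course' (how='inner') → 5 rows:
  course  hours  score
0   Econ     25     67
1   Math     30     55
2   Math     20     55
3   Math      3     55
4   Econ     23     67
group by course, min of score:
course
Econ    67
Math    55
Name: score, dtype: int64
reset_index():
  course  score
0   Econ     67
1   Math     55
Taking the mean of column 'score' gives 61.0.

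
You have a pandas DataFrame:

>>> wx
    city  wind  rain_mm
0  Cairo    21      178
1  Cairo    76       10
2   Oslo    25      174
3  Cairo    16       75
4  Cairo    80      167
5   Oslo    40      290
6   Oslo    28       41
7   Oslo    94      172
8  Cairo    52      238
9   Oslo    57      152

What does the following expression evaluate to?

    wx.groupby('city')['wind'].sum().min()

244

group by city, sum of wind:
city
Cairo    245
Oslo     244
Name: wind, dtype: int64
Then the min of the resulting series: 244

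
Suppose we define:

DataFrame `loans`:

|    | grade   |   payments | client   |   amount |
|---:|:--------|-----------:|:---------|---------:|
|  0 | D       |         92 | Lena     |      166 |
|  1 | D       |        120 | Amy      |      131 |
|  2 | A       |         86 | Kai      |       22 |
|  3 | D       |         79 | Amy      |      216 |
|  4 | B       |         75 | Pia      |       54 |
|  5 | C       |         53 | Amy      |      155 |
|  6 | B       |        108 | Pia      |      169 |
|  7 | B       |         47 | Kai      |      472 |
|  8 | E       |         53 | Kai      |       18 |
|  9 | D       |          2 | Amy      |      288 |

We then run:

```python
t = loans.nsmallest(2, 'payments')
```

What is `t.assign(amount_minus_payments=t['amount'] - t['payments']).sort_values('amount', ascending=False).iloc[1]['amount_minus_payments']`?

286

take 2 rows with smallest payments:
  grade  payments client  amount
9     D         2    Amy     288
7     B        47    Kai     472
add column amount_minus_payments = t['amount'] - t['payments']:
  grade  payments client  amount  amount_minus_payments
9     D         2    Amy     288                    286
7     B        47    Kai     472                    425
sort by amount descending:
  grade  payments client  amount  amount_minus_payments
7     B        47    Kai     472                    425
9     D         2    Amy     288                    286
value at position 1, column 'amount_minus_payments' → 286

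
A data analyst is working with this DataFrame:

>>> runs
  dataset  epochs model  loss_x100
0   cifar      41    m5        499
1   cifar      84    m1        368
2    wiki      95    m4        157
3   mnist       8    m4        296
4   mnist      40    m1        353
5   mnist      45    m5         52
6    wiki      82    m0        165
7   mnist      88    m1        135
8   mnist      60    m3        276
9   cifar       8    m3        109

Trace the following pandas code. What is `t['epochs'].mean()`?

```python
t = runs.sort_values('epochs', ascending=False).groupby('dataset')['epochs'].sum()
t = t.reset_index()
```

sort by epochs descending:
  dataset  epochs model  loss_x100
2    wiki      95    m4        157
7   mnist      88    m1        135
1   cifar      84    m1        368
6    wiki      82    m0        165
8   mnist      60    m3        276
5   mnist      45    m5         52
0   cifar      41    m5        499
4   mnist      40    m1        353
3   mnist       8    m4        296
9   cifar       8    m3        109
group by dataset, sum of epochs:
dataset
cifar    133
mnist    241
wiki     177
Name: epochs, dtype: int64
reset_index():
  dataset  epochs
0   cifar     133
1   mnist     241
2    wiki     177
Then the mean of column 'epochs': 183.666666667

183.666666667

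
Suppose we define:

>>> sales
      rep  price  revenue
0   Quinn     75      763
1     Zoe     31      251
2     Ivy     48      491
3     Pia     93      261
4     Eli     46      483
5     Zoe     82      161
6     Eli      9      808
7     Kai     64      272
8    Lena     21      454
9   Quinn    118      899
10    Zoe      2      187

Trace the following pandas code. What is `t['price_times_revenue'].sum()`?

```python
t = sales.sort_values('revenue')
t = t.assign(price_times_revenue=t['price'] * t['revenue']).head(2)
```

13576

sort by revenue:
      rep  price  revenue
5     Zoe     82      161
10    Zoe      2      187
1     Zoe     31      251
3     Pia     93      261
7     Kai     64      272
8    Lena     21      454
4     Eli     46      483
2     Ivy     48      491
0   Quinn     75      763
6     Eli      9      808
9   Quinn    118      899
add column price_times_revenue = t['price'] * t['revenue']:
      rep  price  revenue  price_times_revenue
5     Zoe     82      161                13202
10    Zoe      2      187                  374
1     Zoe     31      251                 7781
3     Pia     93      261                24273
7     Kai     64      272                17408
8    Lena     21      454                 9534
4     Eli     46      483                22218
2     Ivy     48      491                23568
0   Quinn     75      763                57225
6     Eli      9      808                 7272
9   Quinn    118      899               106082
take first 2 rows:
    rep  price  revenue  price_times_revenue
5   Zoe     82      161                13202
10  Zoe      2      187                  374
The sum of column 'price_times_revenue' is 13576.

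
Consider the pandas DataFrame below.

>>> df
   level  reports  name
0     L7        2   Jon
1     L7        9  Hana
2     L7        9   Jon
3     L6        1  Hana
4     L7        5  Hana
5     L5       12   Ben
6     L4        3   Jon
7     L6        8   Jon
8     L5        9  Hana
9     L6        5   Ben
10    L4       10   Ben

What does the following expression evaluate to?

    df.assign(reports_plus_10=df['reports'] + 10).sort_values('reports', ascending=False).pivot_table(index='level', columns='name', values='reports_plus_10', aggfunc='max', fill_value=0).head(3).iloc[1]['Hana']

19

add column reports_plus_10 = df['reports'] + 10:
   level  reports  name  reports_plus_10
0     L7        2   Jon               12
1     L7        9  Hana               19
2     L7        9   Jon               19
3     L6        1  Hana               11
4     L7        5  Hana               15
5     L5       12   Ben               22
6     L4        3   Jon               13
7     L6        8   Jon               18
8     L5        9  Hana               19
9     L6        5   Ben               15
10    L4       10   Ben               20
sort by reports descending:
   level  reports  name  reports_plus_10
5     L5       12   Ben               22
10    L4       10   Ben               20
1     L7        9  Hana               19
2     L7        9   Jon               19
8     L5        9  Hana               19
7     L6        8   Jon               18
4     L7        5  Hana               15
9     L6        5   Ben               15
6     L4        3   Jon               13
0     L7        2   Jon               12
3     L6        1  Hana               11
pivot: rows=level, cols=name, max(reports_plus_10):
name   Ben  Hana  Jon
level                
L4      20     0   13
L5      22    19    0
L6      15    11   18
L7       0    19   19
take first 3 rows:
name   Ben  Hana  Jon
level                
L4      20     0   13
L5      22    19    0
L6      15    11   18
Then the value at position 1, column 'Hana': 19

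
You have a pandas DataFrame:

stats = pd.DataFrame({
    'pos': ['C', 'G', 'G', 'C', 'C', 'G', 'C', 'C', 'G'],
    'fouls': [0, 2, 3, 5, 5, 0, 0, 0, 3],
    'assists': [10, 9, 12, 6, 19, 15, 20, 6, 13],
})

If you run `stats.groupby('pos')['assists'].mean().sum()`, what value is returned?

group by pos, mean of assists:
pos
C    12.20
G    12.25
Name: assists, dtype: float64
Taking the sum of the resulting series gives 24.45.

24.45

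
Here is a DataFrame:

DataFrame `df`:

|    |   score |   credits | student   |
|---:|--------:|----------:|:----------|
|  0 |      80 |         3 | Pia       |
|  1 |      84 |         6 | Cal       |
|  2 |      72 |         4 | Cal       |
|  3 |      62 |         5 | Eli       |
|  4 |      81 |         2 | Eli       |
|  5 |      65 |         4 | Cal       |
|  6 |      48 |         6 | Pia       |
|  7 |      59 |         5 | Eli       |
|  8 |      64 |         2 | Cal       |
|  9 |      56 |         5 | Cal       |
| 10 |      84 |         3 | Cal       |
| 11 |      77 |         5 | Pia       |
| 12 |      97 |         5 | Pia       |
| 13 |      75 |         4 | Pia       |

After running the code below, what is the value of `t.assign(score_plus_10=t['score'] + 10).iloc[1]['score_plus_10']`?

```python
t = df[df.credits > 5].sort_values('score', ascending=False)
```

58

filter rows where credits > 5:
   score  credits student
1     84        6     Cal
6     48        6     Pia
sort by score descending:
   score  credits student
1     84        6     Cal
6     48        6     Pia
add column score_plus_10 = t['score'] + 10:
   score  credits student  score_plus_10
1     84        6     Cal             94
6     48        6     Pia             58
Taking the value at position 1, column 'score_plus_10' gives 58.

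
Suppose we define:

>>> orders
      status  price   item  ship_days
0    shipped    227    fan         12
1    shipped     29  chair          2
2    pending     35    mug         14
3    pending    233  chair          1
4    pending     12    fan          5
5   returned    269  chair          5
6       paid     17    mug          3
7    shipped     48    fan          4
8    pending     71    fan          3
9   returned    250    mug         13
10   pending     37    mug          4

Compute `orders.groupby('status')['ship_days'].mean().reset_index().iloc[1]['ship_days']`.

5.4

group by status, mean of ship_days:
status
paid        3.0
pending     5.4
returned    9.0
shipped     6.0
Name: ship_days, dtype: float64
reset_index():
     status  ship_days
0      paid        3.0
1   pending        5.4
2  returned        9.0
3   shipped        6.0
So iloc[1]['ship_days'] = 5.4.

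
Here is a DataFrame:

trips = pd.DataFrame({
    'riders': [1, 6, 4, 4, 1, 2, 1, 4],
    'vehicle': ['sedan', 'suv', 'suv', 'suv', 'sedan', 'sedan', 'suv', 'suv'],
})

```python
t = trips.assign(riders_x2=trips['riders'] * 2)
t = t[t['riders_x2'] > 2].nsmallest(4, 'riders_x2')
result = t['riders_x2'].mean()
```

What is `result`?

add column riders_x2 = trips['riders'] * 2:
   riders vehicle  riders_x2
0       1   sedan          2
1       6     suv         12
2       4     suv          8
3       4     suv          8
4       1   sedan          2
5       2   sedan          4
6       1     suv          2
7       4     suv          8
filter rows where riders_x2 > 2:
   riders vehicle  riders_x2
1       6     suv         12
2       4     suv          8
3       4     suv          8
5       2   sedan          4
7       4     suv          8
take 4 rows with smallest riders_x2:
   riders vehicle  riders_x2
5       2   sedan          4
2       4     suv          8
3       4     suv          8
7       4     suv          8

7.0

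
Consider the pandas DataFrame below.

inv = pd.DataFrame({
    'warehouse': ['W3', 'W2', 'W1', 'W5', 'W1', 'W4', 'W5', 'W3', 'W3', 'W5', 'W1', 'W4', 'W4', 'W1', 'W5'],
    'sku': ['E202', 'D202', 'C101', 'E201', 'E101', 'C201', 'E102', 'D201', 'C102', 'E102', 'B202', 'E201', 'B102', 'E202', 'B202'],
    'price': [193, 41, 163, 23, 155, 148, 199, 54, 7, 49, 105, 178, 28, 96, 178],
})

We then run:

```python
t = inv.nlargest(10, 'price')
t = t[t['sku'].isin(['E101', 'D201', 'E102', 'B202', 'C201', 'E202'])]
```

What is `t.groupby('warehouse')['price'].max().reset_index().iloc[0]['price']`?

155

take 10 rows with largest price:
   warehouse   sku  price
6         W5  E102    199
0         W3  E202    193
11        W4  E201    178
14        W5  B202    178
2         W1  C101    163
4         W1  E101    155
5         W4  C201    148
10        W1  B202    105
13        W1  E202     96
7         W3  D201     54
filter rows where sku in ['E101', 'D201', 'E102', 'B202', 'C201', 'E202']:
   warehouse   sku  price
6         W5  E102    199
0         W3  E202    193
14        W5  B202    178
4         W1  E101    155
5         W4  C201    148
10        W1  B202    105
13        W1  E202     96
7         W3  D201     54
group by warehouse, max of price:
warehouse
W1    155
W3    193
W4    148
W5    199
Name: price, dtype: int64
reset_index():
  warehouse  price
0        W1    155
1        W3    193
2        W4    148
3        W5    199
Hence 155.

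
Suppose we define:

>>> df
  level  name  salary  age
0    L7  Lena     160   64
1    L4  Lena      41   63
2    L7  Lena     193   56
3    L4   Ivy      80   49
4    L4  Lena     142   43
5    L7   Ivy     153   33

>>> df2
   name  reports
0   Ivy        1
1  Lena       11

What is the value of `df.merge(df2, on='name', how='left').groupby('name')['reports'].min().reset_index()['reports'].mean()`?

merge on 'name' (how='left') → 6 rows:
  level  name  salary  age  reports
0    L7  Lena     160   64       11
1    L4  Lena      41   63       11
2    L7  Lena     193   56       11
3    L4   Ivy      80   49        1
4    L4  Lena     142   43       11
5    L7   Ivy     153   33        1
group by name, min of reports:
name
Ivy      1
Lena    11
Name: reports, dtype: int64
reset_index():
   name  reports
0   Ivy        1
1  Lena       11
Taking the mean of column 'reports' gives 6.0.

6.0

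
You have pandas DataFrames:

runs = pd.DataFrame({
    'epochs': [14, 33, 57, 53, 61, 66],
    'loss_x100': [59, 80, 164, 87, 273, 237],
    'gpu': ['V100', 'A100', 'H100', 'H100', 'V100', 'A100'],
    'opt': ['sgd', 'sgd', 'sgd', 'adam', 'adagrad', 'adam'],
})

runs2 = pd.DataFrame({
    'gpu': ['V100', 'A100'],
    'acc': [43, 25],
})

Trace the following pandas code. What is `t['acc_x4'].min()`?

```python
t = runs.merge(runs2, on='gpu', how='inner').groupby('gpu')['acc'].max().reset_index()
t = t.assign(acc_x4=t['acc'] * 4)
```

100

merge on 'gpu' (how='inner') → 4 rows:
   epochs  loss_x100   gpu      opt  acc
0      14         59  V100      sgd   43
1      33         80  A100      sgd   25
2      61        273  V100  adagrad   43
3      66        237  A100     adam   25
group by gpu, max of acc:
gpu
A100    25
V100    43
Name: acc, dtype: int64
reset_index():
    gpu  acc
0  A100   25
1  V100   43
add column acc_x4 = t['acc'] * 4:
    gpu  acc  acc_x4
0  A100   25     100
1  V100   43     172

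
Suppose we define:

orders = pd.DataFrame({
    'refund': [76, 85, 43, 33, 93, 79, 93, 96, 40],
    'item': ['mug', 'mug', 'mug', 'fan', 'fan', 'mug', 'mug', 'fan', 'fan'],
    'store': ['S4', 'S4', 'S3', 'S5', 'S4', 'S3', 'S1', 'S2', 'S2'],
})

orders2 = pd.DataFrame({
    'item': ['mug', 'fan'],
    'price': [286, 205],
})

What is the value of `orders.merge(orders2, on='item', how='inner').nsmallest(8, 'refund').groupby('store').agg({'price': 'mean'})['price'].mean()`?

248.2

merge on 'item' (how='inner') → 9 rows:
   refund item store  price
0      76  mug    S4    286
1      85  mug    S4    286
2      43  mug    S3    286
3      33  fan    S5    205
4      93  fan    S4    205
5      79  mug    S3    286
6      93  mug    S1    286
7      96  fan    S2    205
8      40  fan    S2    205
take 8 rows with smallest refund:
   refund item store  price
3      33  fan    S5    205
8      40  fan    S2    205
2      43  mug    S3    286
0      76  mug    S4    286
5      79  mug    S3    286
1      85  mug    S4    286
4      93  fan    S4    205
6      93  mug    S1    286
group by store, mean of price:
       price
store       
S1     286.0
S2     205.0
S3     286.0
S4     259.0
S5     205.0
So mean() = 248.2.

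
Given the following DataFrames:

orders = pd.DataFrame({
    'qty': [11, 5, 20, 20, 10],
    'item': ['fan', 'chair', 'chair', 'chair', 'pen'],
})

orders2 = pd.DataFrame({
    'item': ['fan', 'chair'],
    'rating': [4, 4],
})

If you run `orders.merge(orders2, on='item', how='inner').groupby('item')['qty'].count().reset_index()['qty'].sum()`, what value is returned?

merge on 'item' (how='inner') → 4 rows:
   qty   item  rating
0   11    fan       4
1    5  chair       4
2   20  chair       4
3   20  chair       4
group by item, count of qty:
item
chair    3
fan      1
Name: qty, dtype: int64
reset_index():
    item  qty
0  chair    3
1    fan    1

4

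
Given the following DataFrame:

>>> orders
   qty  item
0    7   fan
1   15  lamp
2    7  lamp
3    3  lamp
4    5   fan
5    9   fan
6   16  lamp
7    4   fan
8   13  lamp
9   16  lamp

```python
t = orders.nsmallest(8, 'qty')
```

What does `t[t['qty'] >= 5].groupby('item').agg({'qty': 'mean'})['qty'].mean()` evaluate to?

9.33333333333

take 8 rows with smallest qty:
   qty  item
3    3  lamp
7    4   fan
4    5   fan
0    7   fan
2    7  lamp
5    9   fan
8   13  lamp
1   15  lamp
filter rows where qty >= 5:
   qty  item
4    5   fan
0    7   fan
2    7  lamp
5    9   fan
8   13  lamp
1   15  lamp
group by item, mean of qty:
            qty
item           
fan    7.000000
lamp  11.666667
Hence 9.33333333333.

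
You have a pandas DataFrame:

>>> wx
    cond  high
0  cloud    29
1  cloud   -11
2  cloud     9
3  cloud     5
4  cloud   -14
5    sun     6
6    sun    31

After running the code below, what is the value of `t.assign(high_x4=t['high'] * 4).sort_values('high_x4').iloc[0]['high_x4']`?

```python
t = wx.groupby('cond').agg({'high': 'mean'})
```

14.4

group by cond, mean of high:
       high
cond       
cloud   3.6
sun    18.5
add column high_x4 = t['high'] * 4:
       high  high_x4
cond                
cloud   3.6     14.4
sun    18.5     74.0
sort by high_x4:
       high  high_x4
cond                
cloud   3.6     14.4
sun    18.5     74.0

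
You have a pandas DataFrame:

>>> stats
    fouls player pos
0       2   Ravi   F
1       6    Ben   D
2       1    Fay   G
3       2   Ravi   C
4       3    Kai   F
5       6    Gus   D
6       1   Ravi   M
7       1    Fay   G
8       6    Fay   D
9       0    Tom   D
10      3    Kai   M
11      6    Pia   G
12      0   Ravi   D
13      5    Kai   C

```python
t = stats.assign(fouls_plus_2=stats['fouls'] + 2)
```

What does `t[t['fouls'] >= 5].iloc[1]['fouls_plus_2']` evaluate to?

add column fouls_plus_2 = stats['fouls'] + 2:
    fouls player pos  fouls_plus_2
0       2   Ravi   F             4
1       6    Ben   D             8
2       1    Fay   G             3
3       2   Ravi   C             4
4       3    Kai   F             5
5       6    Gus   D             8
6       1   Ravi   M             3
7       1    Fay   G             3
8       6    Fay   D             8
9       0    Tom   D             2
10      3    Kai   M             5
11      6    Pia   G             8
12      0   Ravi   D             2
13      5    Kai   C             7
filter rows where fouls >= 5:
    fouls player pos  fouls_plus_2
1       6    Ben   D             8
5       6    Gus   D             8
8       6    Fay   D             8
11      6    Pia   G             8
13      5    Kai   C             7
The value at position 1, column 'fouls_plus_2' is 8.

8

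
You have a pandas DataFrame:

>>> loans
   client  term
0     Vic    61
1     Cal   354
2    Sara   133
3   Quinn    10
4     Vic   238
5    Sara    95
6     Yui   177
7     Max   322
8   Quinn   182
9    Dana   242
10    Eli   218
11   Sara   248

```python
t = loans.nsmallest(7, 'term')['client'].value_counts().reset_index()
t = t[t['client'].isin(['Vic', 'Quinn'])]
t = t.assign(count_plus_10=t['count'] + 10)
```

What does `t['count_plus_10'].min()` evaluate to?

take 7 rows with smallest term:
   client  term
3   Quinn    10
0     Vic    61
5    Sara    95
2    Sara   133
6     Yui   177
8   Quinn   182
10    Eli   218
value_counts of client:
client
Quinn    2
Sara     2
Vic      1
Yui      1
Eli      1
Name: count, dtype: int64
reset_index():
  client  count
0  Quinn      2
1   Sara      2
2    Vic      1
3    Yui      1
4    Eli      1
filter rows where client in ['Vic', 'Quinn']:
  client  count
0  Quinn      2
2    Vic      1
add column count_plus_10 = t['count'] + 10:
  client  count  count_plus_10
0  Quinn      2             12
2    Vic      1             11
So min() = 11.

11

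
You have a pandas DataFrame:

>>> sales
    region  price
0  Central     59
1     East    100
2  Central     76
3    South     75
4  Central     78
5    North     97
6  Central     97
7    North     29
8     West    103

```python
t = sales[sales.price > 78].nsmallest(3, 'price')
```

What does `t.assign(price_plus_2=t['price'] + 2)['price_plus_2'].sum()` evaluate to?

filter rows where price > 78:
    region  price
1     East    100
5    North     97
6  Central     97
8     West    103
take 3 rows with smallest price:
    region  price
5    North     97
6  Central     97
1     East    100
add column price_plus_2 = t['price'] + 2:
    region  price  price_plus_2
5    North     97            99
6  Central     97            99
1     East    100           102
The sum of column 'price_plus_2' is 300.

300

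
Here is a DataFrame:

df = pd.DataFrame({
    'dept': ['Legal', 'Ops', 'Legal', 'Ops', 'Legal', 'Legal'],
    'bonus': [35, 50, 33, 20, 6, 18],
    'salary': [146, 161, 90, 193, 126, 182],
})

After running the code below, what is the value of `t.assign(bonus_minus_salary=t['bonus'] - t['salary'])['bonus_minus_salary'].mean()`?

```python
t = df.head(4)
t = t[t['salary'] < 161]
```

-84.0

take first 4 rows:
    dept  bonus  salary
0  Legal     35     146
1    Ops     50     161
2  Legal     33      90
3    Ops     20     193
filter rows where salary < 161:
    dept  bonus  salary
0  Legal     35     146
2  Legal     33      90
add column bonus_minus_salary = t['bonus'] - t['salary']:
    dept  bonus  salary  bonus_minus_salary
0  Legal     35     146                -111
2  Legal     33      90                 -57
So mean() = -84.0.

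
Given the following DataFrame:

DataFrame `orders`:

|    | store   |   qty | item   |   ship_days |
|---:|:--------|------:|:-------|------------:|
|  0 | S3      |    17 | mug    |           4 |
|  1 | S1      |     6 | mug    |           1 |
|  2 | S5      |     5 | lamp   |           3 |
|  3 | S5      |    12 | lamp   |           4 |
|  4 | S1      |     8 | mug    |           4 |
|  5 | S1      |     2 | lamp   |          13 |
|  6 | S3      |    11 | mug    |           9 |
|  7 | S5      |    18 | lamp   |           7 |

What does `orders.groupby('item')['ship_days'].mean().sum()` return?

group by item, mean of ship_days:
item
lamp    6.75
mug     4.50
Name: ship_days, dtype: float64
So sum() = 11.25.

11.25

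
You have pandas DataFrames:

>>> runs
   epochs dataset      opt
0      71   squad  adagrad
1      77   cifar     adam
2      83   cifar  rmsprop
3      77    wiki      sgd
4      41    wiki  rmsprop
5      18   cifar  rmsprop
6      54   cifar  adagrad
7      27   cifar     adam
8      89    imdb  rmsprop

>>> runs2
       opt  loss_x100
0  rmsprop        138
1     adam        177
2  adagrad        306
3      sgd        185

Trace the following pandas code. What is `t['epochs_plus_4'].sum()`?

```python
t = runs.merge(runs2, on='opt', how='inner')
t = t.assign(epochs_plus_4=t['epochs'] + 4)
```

merge on 'opt' (how='inner') → 9 rows:
   epochs dataset      opt  loss_x100
0      71   squad  adagrad        306
1      77   cifar     adam        177
2      83   cifar  rmsprop        138
3      77    wiki      sgd        185
4      41    wiki  rmsprop        138
5      18   cifar  rmsprop        138
6      54   cifar  adagrad        306
7      27   cifar     adam        177
8      89    imdb  rmsprop        138
add column epochs_plus_4 = t['epochs'] + 4:
   epochs dataset      opt  loss_x100  epochs_plus_4
0      71   squad  adagrad        306             75
1      77   cifar     adam        177             81
2      83   cifar  rmsprop        138             87
3      77    wiki      sgd        185             81
4      41    wiki  rmsprop        138             45
5      18   cifar  rmsprop        138             22
6      54   cifar  adagrad        306             58
7      27   cifar     adam        177             31
8      89    imdb  rmsprop        138             93
So sum() = 573.

573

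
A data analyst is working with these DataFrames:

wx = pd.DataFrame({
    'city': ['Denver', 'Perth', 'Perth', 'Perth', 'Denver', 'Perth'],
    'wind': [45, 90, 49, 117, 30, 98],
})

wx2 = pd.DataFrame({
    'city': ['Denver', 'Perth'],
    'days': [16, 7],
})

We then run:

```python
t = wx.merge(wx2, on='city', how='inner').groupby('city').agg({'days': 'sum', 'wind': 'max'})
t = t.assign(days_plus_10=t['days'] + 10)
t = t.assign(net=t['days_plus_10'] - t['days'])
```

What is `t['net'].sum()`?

merge on 'city' (how='inner') → 6 rows:
     city  wind  days
0  Denver    45    16
1   Perth    90     7
2   Perth    49     7
3   Perth   117     7
4  Denver    30    16
5   Perth    98     7
group by city: sum(days), max(wind):
        days  wind
city              
Denver    32    45
Perth     28   117
add column days_plus_10 = t['days'] + 10:
        days  wind  days_plus_10
city                            
Denver    32    45            42
Perth     28   117            38
add column net = t['days_plus_10'] - t['days']:
        days  wind  days_plus_10  net
city                                 
Denver    32    45            42   10
Perth     28   117            38   10
So sum() = 20.

20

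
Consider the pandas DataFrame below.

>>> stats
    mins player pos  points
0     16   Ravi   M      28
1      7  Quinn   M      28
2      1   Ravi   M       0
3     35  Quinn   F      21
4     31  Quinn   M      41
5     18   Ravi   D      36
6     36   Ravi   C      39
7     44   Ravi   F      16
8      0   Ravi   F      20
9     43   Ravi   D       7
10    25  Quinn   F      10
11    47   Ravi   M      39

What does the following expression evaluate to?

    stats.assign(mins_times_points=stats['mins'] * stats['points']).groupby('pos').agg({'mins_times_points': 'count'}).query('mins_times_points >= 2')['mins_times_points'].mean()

3.66666666667

add column mins_times_points = stats['mins'] * stats['points']:
    mins player pos  points  mins_times_points
0     16   Ravi   M      28                448
1      7  Quinn   M      28                196
2      1   Ravi   M       0                  0
3     35  Quinn   F      21                735
4     31  Quinn   M      41               1271
5     18   Ravi   D      36                648
6     36   Ravi   C      39               1404
7     44   Ravi   F      16                704
8      0   Ravi   F      20                  0
9     43   Ravi   D       7                301
10    25  Quinn   F      10                250
11    47   Ravi   M      39               1833
group by pos, count of mins_times_points:
     mins_times_points
pos                   
C                    1
D                    2
F                    4
M                    5
filter rows where mins_times_points >= 2:
     mins_times_points
pos                   
D                    2
F                    4
M                    5
Finally, mean of column 'mins_times_points' = 3.66666666667.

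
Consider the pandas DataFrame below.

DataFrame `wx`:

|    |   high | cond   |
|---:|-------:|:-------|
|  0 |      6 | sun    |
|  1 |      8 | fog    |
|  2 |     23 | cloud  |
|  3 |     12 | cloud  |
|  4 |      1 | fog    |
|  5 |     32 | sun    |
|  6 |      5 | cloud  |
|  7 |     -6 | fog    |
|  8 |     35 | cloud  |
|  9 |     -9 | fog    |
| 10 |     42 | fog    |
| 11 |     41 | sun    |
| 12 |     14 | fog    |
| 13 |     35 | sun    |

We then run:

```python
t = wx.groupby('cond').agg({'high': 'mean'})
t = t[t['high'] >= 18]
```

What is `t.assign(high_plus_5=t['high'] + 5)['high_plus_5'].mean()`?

group by cond, mean of high:
            high
cond            
cloud  18.750000
fog     8.333333
sun    28.500000
filter rows where high >= 18:
        high
cond        
cloud  18.75
sun    28.50
add column high_plus_5 = t['high'] + 5:
        high  high_plus_5
cond                     
cloud  18.75        23.75
sun    28.50        33.50
So mean() = 28.625.

28.625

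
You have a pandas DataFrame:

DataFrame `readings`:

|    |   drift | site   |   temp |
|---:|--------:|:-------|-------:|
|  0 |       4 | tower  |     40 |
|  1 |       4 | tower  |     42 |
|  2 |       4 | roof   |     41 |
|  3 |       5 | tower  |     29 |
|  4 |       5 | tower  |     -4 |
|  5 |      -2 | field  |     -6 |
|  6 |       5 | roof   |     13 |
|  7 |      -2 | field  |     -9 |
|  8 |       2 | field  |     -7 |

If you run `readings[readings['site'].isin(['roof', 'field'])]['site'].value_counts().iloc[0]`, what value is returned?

3

filter rows where site in ['roof', 'field']:
   drift   site  temp
2      4   roof    41
5     -2  field    -6
6      5   roof    13
7     -2  field    -9
8      2  field    -7
value_counts of site:
site
field    3
roof     2
Name: count, dtype: int64
value at position 0 → 3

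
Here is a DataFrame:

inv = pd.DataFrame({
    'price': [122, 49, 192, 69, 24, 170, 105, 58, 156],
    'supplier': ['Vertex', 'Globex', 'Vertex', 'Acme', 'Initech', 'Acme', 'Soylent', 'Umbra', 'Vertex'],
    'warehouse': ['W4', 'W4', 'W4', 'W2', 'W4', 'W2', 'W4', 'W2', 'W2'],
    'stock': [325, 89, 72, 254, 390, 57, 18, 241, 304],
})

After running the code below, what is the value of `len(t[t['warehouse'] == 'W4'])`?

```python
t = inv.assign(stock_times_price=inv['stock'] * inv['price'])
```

5

add column stock_times_price = inv['stock'] * inv['price']:
   price supplier warehouse  stock  stock_times_price
0    122   Vertex        W4    325              39650
1     49   Globex        W4     89               4361
2    192   Vertex        W4     72              13824
3     69     Acme        W2    254              17526
4     24  Initech        W4    390               9360
5    170     Acme        W2     57               9690
6    105  Soylent        W4     18               1890
7     58    Umbra        W2    241              13978
8    156   Vertex        W2    304              47424
filter rows where warehouse == 'W4':
   price supplier warehouse  stock  stock_times_price
0    122   Vertex        W4    325              39650
1     49   Globex        W4     89               4361
2    192   Vertex        W4     72              13824
4     24  Initech        W4    390               9360
6    105  Soylent        W4     18               1890
Finally, number of rows = 5.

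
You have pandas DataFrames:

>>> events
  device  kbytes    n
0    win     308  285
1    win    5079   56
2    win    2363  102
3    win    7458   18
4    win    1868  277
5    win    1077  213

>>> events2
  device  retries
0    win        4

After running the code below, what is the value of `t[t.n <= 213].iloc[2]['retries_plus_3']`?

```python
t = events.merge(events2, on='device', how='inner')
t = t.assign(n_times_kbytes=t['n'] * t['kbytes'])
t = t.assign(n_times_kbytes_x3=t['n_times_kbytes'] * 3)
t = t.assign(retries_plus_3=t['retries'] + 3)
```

7

merge on 'device' (how='inner') → 6 rows:
  device  kbytes    n  retries
0    win     308  285        4
1    win    5079   56        4
2    win    2363  102        4
3    win    7458   18        4
4    win    1868  277        4
5    win    1077  213        4
add column n_times_kbytes = t['n'] * t['kbytes']:
  device  kbytes    n  retries  n_times_kbytes
0    win     308  285        4           87780
1    win    5079   56        4          284424
2    win    2363  102        4          241026
3    win    7458   18        4          134244
4    win    1868  277        4          517436
5    win    1077  213        4          229401
add column n_times_kbytes_x3 = t['n_times_kbytes'] * 3:
  device  kbytes    n  retries  n_times_kbytes  n_times_kbytes_x3
0    win     308  285        4           87780             263340
1    win    5079   56        4          284424             853272
2    win    2363  102        4          241026             723078
3    win    7458   18        4          134244             402732
4    win    1868  277        4          517436            1552308
5    win    1077  213        4          229401             688203
add column retries_plus_3 = t['retries'] + 3:
  device  kbytes    n  retries  n_times_kbytes  n_times_kbytes_x3  retries_plus_3
0    win     308  285        4           87780             263340               7
1    win    5079   56        4          284424             853272               7
2    win    2363  102        4          241026             723078               7
3    win    7458   18        4          134244             402732               7
4    win    1868  277        4          517436            1552308               7
5    win    1077  213        4          229401             688203               7
filter rows where n <= 213:
  device  kbytes    n  retries  n_times_kbytes  n_times_kbytes_x3  retries_plus_3
1    win    5079   56        4          284424             853272               7
2    win    2363  102        4          241026             723078               7
3    win    7458   18        4          134244             402732               7
5    win    1077  213        4          229401             688203               7
value at position 2, column 'retries_plus_3' → 7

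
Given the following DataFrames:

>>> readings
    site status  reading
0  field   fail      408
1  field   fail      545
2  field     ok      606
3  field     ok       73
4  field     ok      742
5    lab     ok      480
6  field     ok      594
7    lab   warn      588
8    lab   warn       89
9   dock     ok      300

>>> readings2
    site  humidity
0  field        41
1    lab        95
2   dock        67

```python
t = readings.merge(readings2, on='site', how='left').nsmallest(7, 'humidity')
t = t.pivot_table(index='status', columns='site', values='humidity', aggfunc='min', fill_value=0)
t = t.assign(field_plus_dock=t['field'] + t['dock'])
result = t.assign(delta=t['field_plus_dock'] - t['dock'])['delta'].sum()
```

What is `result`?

82

merge on 'site' (how='left') → 10 rows:
    site status  reading  humidity
0  field   fail      408        41
1  field   fail      545        41
2  field     ok      606        41
3  field     ok       73        41
4  field     ok      742        41
5    lab     ok      480        95
6  field     ok      594        41
7    lab   warn      588        95
8    lab   warn       89        95
9   dock     ok      300        67
take 7 rows with smallest humidity:
    site status  reading  humidity
0  field   fail      408        41
1  field   fail      545        41
2  field     ok      606        41
3  field     ok       73        41
4  field     ok      742        41
6  field     ok      594        41
9   dock     ok      300        67
pivot: rows=status, cols=site, min(humidity):
site    dock  field
status             
fail       0     41
ok        67     41
add column field_plus_dock = t['field'] + t['dock']:
site    dock  field  field_plus_dock
status                              
fail       0     41               41
ok        67     41              108
add column delta = t['field_plus_dock'] - t['dock']:
site    dock  field  field_plus_dock  delta
status                                     
fail       0     41               41     41
ok        67     41              108     41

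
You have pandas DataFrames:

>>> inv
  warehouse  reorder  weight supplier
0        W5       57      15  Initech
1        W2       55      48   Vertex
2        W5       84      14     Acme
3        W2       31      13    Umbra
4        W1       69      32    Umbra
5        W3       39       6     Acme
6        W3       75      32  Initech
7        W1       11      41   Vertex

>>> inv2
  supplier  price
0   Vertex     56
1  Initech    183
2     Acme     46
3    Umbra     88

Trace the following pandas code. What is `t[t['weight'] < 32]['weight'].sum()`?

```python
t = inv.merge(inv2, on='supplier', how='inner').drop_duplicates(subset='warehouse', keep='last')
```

27

merge on 'supplier' (how='inner') → 8 rows:
  warehouse  reorder  weight supplier  price
0        W5       57      15  Initech    183
1        W2       55      48   Vertex     56
2        W5       84      14     Acme     46
3        W2       31      13    Umbra     88
4        W1       69      32    Umbra     88
5        W3       39       6     Acme     46
6        W3       75      32  Initech    183
7        W1       11      41   Vertex     56
drop duplicate warehouse (keep=last):
  warehouse  reorder  weight supplier  price
2        W5       84      14     Acme     46
3        W2       31      13    Umbra     88
6        W3       75      32  Initech    183
7        W1       11      41   Vertex     56
filter rows where weight < 32:
  warehouse  reorder  weight supplier  price
2        W5       84      14     Acme     46
3        W2       31      13    Umbra     88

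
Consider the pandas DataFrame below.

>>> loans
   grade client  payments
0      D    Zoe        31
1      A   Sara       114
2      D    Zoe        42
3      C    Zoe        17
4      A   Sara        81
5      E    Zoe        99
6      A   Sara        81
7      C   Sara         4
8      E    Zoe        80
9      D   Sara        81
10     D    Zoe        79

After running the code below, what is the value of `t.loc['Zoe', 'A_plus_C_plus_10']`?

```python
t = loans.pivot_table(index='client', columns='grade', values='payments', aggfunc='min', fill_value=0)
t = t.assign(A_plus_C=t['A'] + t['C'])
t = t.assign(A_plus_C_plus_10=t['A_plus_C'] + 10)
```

27

pivot: rows=client, cols=grade, min(payments):
grade    A   C   D   E
client                
Sara    81   4  81   0
Zoe      0  17  31  80
add column A_plus_C = t['A'] + t['C']:
grade    A   C   D   E  A_plus_C
client                          
Sara    81   4  81   0        85
Zoe      0  17  31  80        17
add column A_plus_C_plus_10 = t['A_plus_C'] + 10:
grade    A   C   D   E  A_plus_C  A_plus_C_plus_10
client                                            
Sara    81   4  81   0        85                95
Zoe      0  17  31  80        17                27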